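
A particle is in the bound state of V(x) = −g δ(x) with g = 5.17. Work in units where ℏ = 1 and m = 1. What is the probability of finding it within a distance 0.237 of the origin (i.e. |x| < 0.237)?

The normalised bound state is ψ = √κ e^{−κ|x|} with κ = mg/ℏ² = 5.170.
P(|x| < d) = ∫_{−d}^{d} κ e^{−2κ|x|} dx = 1 − e^{−2κd} = 1 − e^{−2.451} = 0.9138.

P = 0.914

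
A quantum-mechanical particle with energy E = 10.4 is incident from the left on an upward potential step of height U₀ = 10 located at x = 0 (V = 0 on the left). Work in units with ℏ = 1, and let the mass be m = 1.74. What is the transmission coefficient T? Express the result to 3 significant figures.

T = 0.548

The wavenumbers are k₁ = √(2mE)/ℏ = 6.016 on the left and k₂ = √(2m(E − U₀))/ℏ = 1.180 on the right.
Matching ψ and ψ′ at x = 0 gives r = (k₁ − k₂)/(k₁ + k₂), so R = r² = 0.4517 and T = 1 − R = 0.5483.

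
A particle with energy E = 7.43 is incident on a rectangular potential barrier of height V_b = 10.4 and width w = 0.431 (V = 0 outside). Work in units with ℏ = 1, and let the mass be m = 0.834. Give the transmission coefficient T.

E < V_b: inside the barrier ψ ∝ e^{±κx} with κ = √(2m(V_b − E))/ℏ = 2.226.
κw = 0.9593, sinh(κw) = 1.113.
Matching ψ, ψ′ at both faces gives T = [1 + V_b² sinh²(κw) / (4E(V_b − E))]⁻¹ = 1/2.519 = 0.397.

T = 0.397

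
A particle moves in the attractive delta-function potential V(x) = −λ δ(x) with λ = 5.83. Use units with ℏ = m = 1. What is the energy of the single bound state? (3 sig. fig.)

The bound state is ψ(x) = √κ e^{−κ|x|}. The derivative jump ψ'(0⁺) − ψ'(0⁻) = −(2mλ/ℏ²)ψ(0) fixes κ = mλ/ℏ² = 5.830.
Then E = −ℏ²κ²/(2m) = −mλ²/(2ℏ²) = -16.99.

E = -17.0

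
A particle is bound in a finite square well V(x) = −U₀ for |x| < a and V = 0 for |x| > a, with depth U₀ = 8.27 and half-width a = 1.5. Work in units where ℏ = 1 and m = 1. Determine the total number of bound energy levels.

N = 4

Define the well-strength parameter z₀ = (a/ℏ)√(2mU₀) = 1.5 × √(2·1·8.27) = 6.100.
The even/odd transcendental equations gain one root per π/2 in z₀, giving N = 1 + ⌊2z₀/π⌋ = 1 + ⌊3.884⌋ = 4.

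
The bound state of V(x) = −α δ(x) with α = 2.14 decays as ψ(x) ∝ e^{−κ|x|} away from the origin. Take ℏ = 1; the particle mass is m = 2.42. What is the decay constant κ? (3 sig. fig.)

κ = 5.18

Integrating the TISE across x = 0 gives the cusp condition ψ'(0⁺) − ψ'(0⁻) = −(2mα/ℏ²)ψ(0).
With ψ ∝ e^{−κ|x|} this yields −2κ = −2mα/ℏ², so κ = mα/ℏ² = 5.179.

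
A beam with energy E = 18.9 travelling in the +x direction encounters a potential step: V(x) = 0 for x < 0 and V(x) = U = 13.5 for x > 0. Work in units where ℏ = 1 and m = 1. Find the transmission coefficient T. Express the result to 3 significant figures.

The wavenumbers are k₁ = √(2mE)/ℏ = 6.148 on the left and k₂ = √(2m(E − U))/ℏ = 3.286 on the right.
Continuity of ψ and ψ′ at the step yields the reflection amplitude r = (k₁ − k₂)/(k₁ + k₂) = 0.3033; thus R = |r|² = 0.09201, T = 0.9080.

T = 0.908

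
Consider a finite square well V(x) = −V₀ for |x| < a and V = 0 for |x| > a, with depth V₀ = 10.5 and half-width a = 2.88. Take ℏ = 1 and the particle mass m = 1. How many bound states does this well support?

N = 9

Define the well-strength parameter z₀ = (a/ℏ)√(2mV₀) = 2.88 × √(2·1·10.5) = 13.20.
The even/odd transcendental equations gain one root per π/2 in z₀, giving N = 1 + ⌊2z₀/π⌋ = 1 + ⌊8.402⌋ = 9.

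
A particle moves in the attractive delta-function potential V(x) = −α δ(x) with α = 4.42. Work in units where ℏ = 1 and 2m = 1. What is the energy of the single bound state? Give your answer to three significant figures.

The bound state is ψ(x) = √κ e^{−κ|x|}. The derivative jump ψ'(0⁺) − ψ'(0⁻) = −(2mα/ℏ²)ψ(0) fixes κ = mα/ℏ² = 2.210.
Then E = −ℏ²κ²/(2m) = −mα²/(2ℏ²) = -4.884.

E = -4.88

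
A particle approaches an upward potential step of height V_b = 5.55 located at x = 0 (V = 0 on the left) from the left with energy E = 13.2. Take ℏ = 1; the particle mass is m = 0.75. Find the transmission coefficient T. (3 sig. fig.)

On each side the TISE gives plane waves with k = √(2m(E − V))/ℏ: k₁ = √(2·0.75·13.2) = 4.450, k₂ = √(2·0.75·7.65) = 3.387.
Continuity of ψ and ψ′ at the step yields the reflection amplitude r = (k₁ − k₂)/(k₁ + k₂) = 0.1355; thus R = |r|² = 0.01837, T = 0.9816.

T = 0.982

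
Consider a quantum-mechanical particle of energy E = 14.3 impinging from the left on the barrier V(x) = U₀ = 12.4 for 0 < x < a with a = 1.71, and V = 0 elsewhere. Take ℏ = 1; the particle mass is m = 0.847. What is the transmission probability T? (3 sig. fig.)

Above the barrier the interior wavenumber is k₂ = √(2m(E − U₀))/ℏ = 1.794, giving phase k₂a = 3.068.
Matching at both interfaces gives T⁻¹ = 1 + U₀² sin²(k₂a) / [4E(E − U₀)] = 1.008, hence T = 0.992.

T = 0.992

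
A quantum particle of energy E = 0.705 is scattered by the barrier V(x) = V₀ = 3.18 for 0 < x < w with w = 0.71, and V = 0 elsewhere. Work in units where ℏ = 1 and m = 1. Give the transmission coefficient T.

E < V₀: inside the barrier ψ ∝ e^{±κx} with κ = √(2m(V₀ − E))/ℏ = 2.225.
κw = 1.580, sinh(κw) = 2.324.
The exact tunnelling result is T⁻¹ = 1 + V₀² sinh²(κw) / [4E(V₀ − E)] = 8.823, so T = 0.113.

T = 0.113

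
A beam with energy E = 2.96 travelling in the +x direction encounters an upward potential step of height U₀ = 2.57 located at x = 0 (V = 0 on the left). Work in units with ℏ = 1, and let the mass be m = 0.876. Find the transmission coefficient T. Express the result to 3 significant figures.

The wavenumbers are k₁ = √(2mE)/ℏ = 2.277 on the left and k₂ = √(2m(E − U₀))/ℏ = 0.8266 on the right.
Continuity of ψ and ψ′ at the step yields the reflection amplitude r = (k₁ − k₂)/(k₁ + k₂) = 0.4674; thus R = |r|² = 0.2184, T = 0.7816.

T = 0.782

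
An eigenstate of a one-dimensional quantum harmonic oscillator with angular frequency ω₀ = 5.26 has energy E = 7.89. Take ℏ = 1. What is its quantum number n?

n = 1

Invert E_n = (n + ½)ℏω₀: n = E/ℏω₀ − ½ = 1.000, so n = 1.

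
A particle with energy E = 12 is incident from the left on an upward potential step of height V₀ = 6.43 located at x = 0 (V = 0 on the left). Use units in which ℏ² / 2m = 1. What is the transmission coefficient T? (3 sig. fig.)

T = 0.964

The wavenumbers are k₁ = √(2mE)/ℏ = 3.464 on the left and k₂ = √(2m(E − V₀))/ℏ = 2.360 on the right.
Continuity of ψ and ψ′ at the step yields the reflection amplitude r = (k₁ − k₂)/(k₁ + k₂) = 0.1896; thus R = |r|² = 0.03593, T = 0.9641.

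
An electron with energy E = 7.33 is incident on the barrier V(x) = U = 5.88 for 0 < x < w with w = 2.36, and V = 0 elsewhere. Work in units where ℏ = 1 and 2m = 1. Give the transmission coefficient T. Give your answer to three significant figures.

T = 0.934

Above the barrier the interior wavenumber is k₂ = √(2m(E − U))/ℏ = 1.204, giving phase k₂w = 2.842.
T = [1 + U² sin²(k₂w) / (4E(E − U))]⁻¹ = 1/1.071 = 0.934.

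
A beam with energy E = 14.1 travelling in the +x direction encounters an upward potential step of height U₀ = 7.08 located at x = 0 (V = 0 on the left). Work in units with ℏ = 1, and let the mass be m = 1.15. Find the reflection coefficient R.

The wavenumbers are k₁ = √(2mE)/ℏ = 5.695 on the left and k₂ = √(2m(E − U₀))/ℏ = 4.018 on the right.
Continuity of ψ and ψ′ at the step yields the reflection amplitude r = (k₁ − k₂)/(k₁ + k₂) = 0.1726; thus R = |r|² = 0.02979, T = 0.9702.

R = 0.0298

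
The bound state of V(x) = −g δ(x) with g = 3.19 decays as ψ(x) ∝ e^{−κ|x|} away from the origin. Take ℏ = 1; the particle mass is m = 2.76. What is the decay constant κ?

Integrate −(ℏ²/2m)ψ'' − gδ(x)ψ = Eψ from −ε to +ε: the ψ'' term gives ψ'(0⁺) − ψ'(0⁻) and the δ term gives −(2mg/ℏ²)ψ(0).
With ψ ∝ e^{−κ|x|} this yields −2κ = −2mg/ℏ², so κ = mg/ℏ² = 8.804.

κ = 8.80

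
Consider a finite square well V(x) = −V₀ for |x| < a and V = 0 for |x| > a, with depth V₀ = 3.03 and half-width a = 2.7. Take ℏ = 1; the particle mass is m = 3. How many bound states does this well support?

Define the well-strength parameter z₀ = (a/ℏ)√(2mV₀) = 2.7 × √(2·3·3.03) = 11.51.
The even/odd transcendental equations gain one root per π/2 in z₀, giving N = 1 + ⌊2z₀/π⌋ = 1 + ⌊7.329⌋ = 8.

N = 8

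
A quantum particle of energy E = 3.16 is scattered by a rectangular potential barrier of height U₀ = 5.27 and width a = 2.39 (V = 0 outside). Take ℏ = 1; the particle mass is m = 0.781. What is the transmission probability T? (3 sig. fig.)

E < U₀: inside the barrier ψ ∝ e^{±κx} with κ = √(2m(U₀ − E))/ℏ = 1.815.
κa = 4.339, sinh(κa) = 38.31.
Matching ψ, ψ′ at both faces gives T = [1 + U₀² sinh²(κa) / (4E(U₀ − E))]⁻¹ = 1/1529 = 0.000654.

T = 0.000654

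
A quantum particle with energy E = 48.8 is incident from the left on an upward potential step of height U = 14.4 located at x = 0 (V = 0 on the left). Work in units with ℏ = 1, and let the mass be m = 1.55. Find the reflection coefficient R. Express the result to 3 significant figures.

On each side the TISE gives plane waves with k = √(2m(E − V))/ℏ: k₁ = √(2·1.55·48.8) = 12.30, k₂ = √(2·1.55·34.4) = 10.33.
Matching ψ and ψ′ at x = 0 gives r = (k₁ − k₂)/(k₁ + k₂), so R = r² = 0.007603 and T = 1 − R = 0.9924.

R = 0.00760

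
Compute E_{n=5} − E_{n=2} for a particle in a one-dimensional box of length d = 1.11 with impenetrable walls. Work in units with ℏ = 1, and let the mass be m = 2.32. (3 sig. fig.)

E_n = n²π²ℏ²/(2md²), so ΔE = (5² − 2²) π²ℏ²/(2md²).
ΔE = 21 × π² / (2 × 2.32 × 1.11²) = 36.25.

ΔE = 36.3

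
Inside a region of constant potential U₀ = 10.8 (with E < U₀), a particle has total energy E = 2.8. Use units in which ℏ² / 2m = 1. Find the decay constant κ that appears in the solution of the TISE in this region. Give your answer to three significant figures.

κ = 2.83

Since E < U₀ the TISE in this region is ψ'' = κ²ψ with κ = √(2m(U₀ − E))/ℏ.
κ = √(2 × 0.5 × 8) = 2.828.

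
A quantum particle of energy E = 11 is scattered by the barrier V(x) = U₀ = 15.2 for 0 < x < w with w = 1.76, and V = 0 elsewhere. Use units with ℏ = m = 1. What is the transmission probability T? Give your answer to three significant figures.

T = 0.000119

Since E < U₀ the interior solution is evanescent with decay constant κ = √(2m(U₀ − E))/ℏ = 2.898.
κw = 5.101, sinh(κw) = 82.09.
Matching ψ, ψ′ at both faces gives T = [1 + U₀² sinh²(κw) / (4E(U₀ − E))]⁻¹ = 1/8425 = 0.000119.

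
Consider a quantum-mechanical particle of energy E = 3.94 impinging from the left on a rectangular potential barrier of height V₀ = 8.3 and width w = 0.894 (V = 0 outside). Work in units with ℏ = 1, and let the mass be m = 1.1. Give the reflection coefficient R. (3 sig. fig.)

R = 0.984

Since E < V₀ the interior solution is evanescent with decay constant κ = √(2m(V₀ − E))/ℏ = 3.097.
κw = 2.769, sinh(κw) = 7.938.
The exact tunnelling result is T⁻¹ = 1 + V₀² sinh²(κw) / [4E(V₀ − E)] = 64.18, so T = 0.0156.
R = 1 − T = 0.984.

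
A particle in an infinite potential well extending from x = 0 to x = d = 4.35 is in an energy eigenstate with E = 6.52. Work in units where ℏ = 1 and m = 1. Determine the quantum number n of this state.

n = 5

For an infinite well E_n = n²π²ℏ²/(2md²), so n = (d/πℏ)√(2mE).
n = (4.35/π) × √(2 × 1 × 6.52) = 5.000 → n = 5.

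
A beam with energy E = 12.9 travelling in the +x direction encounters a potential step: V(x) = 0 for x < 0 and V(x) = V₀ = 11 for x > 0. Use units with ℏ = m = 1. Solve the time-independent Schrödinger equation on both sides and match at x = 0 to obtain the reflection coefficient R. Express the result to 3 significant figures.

R = 0.198

On each side the TISE gives plane waves with k = √(2m(E − V))/ℏ: k₁ = √(2·1·12.9) = 5.079, k₂ = √(2·1·1.9) = 1.949.
Continuity of ψ and ψ′ at the step yields the reflection amplitude r = (k₁ − k₂)/(k₁ + k₂) = 0.4453; thus R = |r|² = 0.1983, T = 0.8017.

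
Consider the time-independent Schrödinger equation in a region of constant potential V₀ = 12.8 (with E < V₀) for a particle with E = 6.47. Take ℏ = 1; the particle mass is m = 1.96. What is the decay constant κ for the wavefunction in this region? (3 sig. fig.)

κ = 4.98

Since E < V₀ the TISE in this region is ψ'' = κ²ψ with κ = √(2m(V₀ − E))/ℏ.
κ = √(2 × 1.96 × 6.33) = 4.981.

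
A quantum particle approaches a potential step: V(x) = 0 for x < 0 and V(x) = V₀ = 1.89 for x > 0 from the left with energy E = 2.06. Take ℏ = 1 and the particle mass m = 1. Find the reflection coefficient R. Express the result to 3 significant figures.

On each side the TISE gives plane waves with k = √(2m(E − V))/ℏ: k₁ = √(2·1·2.06) = 2.030, k₂ = √(2·1·0.17) = 0.5831.
Continuity of ψ and ψ′ at the step yields the reflection amplitude r = (k₁ − k₂)/(k₁ + k₂) = 0.5537; thus R = |r|² = 0.3066, T = 0.6934.

R = 0.307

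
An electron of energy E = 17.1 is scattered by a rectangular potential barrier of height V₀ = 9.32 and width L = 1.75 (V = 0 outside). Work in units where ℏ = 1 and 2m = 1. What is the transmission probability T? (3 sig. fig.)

Above the barrier the interior wavenumber is k₂ = √(2m(E − V₀))/ℏ = 2.789, giving phase k₂L = 4.881.
Matching at both interfaces gives T⁻¹ = 1 + V₀² sin²(k₂L) / [4E(E − V₀)] = 1.159, hence T = 0.863.

T = 0.863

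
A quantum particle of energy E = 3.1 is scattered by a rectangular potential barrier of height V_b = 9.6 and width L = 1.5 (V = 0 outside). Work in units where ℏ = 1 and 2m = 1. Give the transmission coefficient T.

T = 0.00167

E < V_b: inside the barrier ψ ∝ e^{±κx} with κ = √(2m(V_b − E))/ℏ = 2.550.
κL = 3.824, sinh(κL) = 22.89.
Matching ψ, ψ′ at both faces gives T = [1 + V_b² sinh²(κL) / (4E(V_b − E))]⁻¹ = 1/600.0 = 0.00167.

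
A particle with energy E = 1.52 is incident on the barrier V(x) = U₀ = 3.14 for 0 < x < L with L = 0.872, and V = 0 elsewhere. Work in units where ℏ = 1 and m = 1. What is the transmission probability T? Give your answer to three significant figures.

T = 0.159

E < U₀: inside the barrier ψ ∝ e^{±κx} with κ = √(2m(U₀ − E))/ℏ = 1.800.
κL = 1.570, sinh(κL) = 2.298.
Matching ψ, ψ′ at both faces gives T = [1 + U₀² sinh²(κL) / (4E(U₀ − E))]⁻¹ = 1/6.288 = 0.159.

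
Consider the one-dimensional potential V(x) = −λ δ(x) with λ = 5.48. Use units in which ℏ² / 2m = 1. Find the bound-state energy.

E = -7.51

For x ≠ 0 the bound state is ψ ∝ e^{−κ|x|}; integrating the TISE across the delta gives the cusp condition 2κ = 2mλ/ℏ², so κ = 2.740.
Then E = −ℏ²κ²/(2m) = −mλ²/(2ℏ²) = -7.508.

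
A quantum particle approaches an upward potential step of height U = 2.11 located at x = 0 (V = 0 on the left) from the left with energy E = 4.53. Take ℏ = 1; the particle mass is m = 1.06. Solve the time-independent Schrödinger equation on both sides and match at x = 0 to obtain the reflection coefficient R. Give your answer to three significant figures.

R = 0.0242

On each side the TISE gives plane waves with k = √(2m(E − V))/ℏ: k₁ = √(2·1.06·4.53) = 3.099, k₂ = √(2·1.06·2.42) = 2.265.
Continuity of ψ and ψ′ at the step yields the reflection amplitude r = (k₁ − k₂)/(k₁ + k₂) = 0.1555; thus R = |r|² = 0.02417, T = 0.9758.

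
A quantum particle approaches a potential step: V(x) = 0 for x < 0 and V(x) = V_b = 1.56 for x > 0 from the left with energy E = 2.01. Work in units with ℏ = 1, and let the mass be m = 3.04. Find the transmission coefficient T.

T = 0.872

The wavenumbers are k₁ = √(2mE)/ℏ = 3.496 on the left and k₂ = √(2m(E − V_b))/ℏ = 1.654 on the right.
Matching ψ and ψ′ at x = 0 gives r = (k₁ − k₂)/(k₁ + k₂), so R = r² = 0.1279 and T = 1 − R = 0.8721.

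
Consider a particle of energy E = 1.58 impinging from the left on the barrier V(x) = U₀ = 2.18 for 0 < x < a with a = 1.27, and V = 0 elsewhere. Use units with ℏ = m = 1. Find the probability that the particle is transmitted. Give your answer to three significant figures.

T = 0.183

Since E < U₀ the interior solution is evanescent with decay constant κ = √(2m(U₀ − E))/ℏ = 1.095.
κa = 1.391, sinh(κa) = 1.885.
Matching ψ, ψ′ at both faces gives T = [1 + U₀² sinh²(κa) / (4E(U₀ − E))]⁻¹ = 1/5.455 = 0.183.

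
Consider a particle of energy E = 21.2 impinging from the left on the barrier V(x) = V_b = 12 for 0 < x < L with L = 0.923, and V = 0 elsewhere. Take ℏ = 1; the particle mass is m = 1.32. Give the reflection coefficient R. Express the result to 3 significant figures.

R = 0.152

E > V_b: inside the barrier k₂ = √(2m(E − V_b))/ℏ = 4.928, k₂L = 4.549.
T = [1 + V_b² sin²(k₂L) / (4E(E − V_b))]⁻¹ = 1/1.180 = 0.848.
R = 1 − T = 0.152.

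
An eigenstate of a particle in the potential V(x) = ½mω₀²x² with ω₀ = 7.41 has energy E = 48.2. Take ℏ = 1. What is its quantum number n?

E_n = ℏω₀(n + ½) ⇒ n = E/(ℏω₀) − ½ = 48.2/7.41 − 0.5 = 6.005 → n = 6.

n = 6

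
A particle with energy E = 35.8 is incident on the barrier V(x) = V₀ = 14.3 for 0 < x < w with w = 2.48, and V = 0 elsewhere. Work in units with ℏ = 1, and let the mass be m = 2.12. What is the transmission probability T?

T = 0.939

E > V₀: inside the barrier k₂ = √(2m(E − V₀))/ℏ = 9.548, k₂w = 23.68.
Matching at both interfaces gives T⁻¹ = 1 + V₀² sin²(k₂w) / [4E(E − V₀)] = 1.066, hence T = 0.939.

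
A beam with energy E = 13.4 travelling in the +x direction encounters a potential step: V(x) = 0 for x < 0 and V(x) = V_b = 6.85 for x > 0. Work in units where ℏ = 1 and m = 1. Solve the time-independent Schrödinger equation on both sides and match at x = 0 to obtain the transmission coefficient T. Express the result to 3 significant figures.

T = 0.969

The wavenumbers are k₁ = √(2mE)/ℏ = 5.177 on the left and k₂ = √(2m(E − V_b))/ℏ = 3.619 on the right.
Matching ψ and ψ′ at x = 0 gives r = (k₁ − k₂)/(k₁ + k₂), so R = r² = 0.03135 and T = 1 − R = 0.9686.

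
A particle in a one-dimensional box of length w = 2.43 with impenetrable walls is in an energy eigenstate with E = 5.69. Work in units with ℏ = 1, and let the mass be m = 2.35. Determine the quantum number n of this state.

n = 4

For an infinite well E_n = n²π²ℏ²/(2mw²), so n = (w/πℏ)√(2mE).
n = (2.43/π) × √(2 × 2.35 × 5.69) = 4.000 → n = 4.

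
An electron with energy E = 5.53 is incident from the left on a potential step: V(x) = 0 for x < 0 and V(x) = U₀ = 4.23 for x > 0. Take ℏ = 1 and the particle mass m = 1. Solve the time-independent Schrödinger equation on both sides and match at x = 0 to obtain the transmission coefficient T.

T = 0.880

On each side the TISE gives plane waves with k = √(2m(E − V))/ℏ: k₁ = √(2·1·5.53) = 3.326, k₂ = √(2·1·1.3) = 1.612.
Continuity of ψ and ψ′ at the step yields the reflection amplitude r = (k₁ − k₂)/(k₁ + k₂) = 0.3469; thus R = |r|² = 0.1204, T = 0.8796.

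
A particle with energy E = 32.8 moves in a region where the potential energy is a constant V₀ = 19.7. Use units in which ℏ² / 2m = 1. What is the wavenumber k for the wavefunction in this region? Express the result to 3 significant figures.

With E > V₀ the solution is oscillatory, ψ ∝ e^{±ikx} with k = √(2m(E − V₀))/ℏ.
k = √(2 × 0.5 × 13.1) = 3.619.

k = 3.62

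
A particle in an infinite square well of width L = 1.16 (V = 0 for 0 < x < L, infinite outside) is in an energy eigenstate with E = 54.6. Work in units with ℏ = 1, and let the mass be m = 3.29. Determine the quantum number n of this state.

For an infinite well E_n = n²π²ℏ²/(2mL²), so n = (L/πℏ)√(2mE).
n = (1.16/π) × √(2 × 3.29 × 54.6) = 6.999 → n = 7.

n = 7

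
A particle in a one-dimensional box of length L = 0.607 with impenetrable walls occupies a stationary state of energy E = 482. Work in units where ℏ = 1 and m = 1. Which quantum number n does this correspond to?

From E_n = n²π²ℏ²/(2mL²) invert to n = √(2mL²E)/(πℏ).
n = (0.607/π) × √(2 × 1 × 482) = 5.999 → n = 6.

n = 6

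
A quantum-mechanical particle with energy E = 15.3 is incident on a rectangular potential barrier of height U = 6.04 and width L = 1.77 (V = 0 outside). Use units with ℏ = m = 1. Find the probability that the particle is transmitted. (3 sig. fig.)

E > U: inside the barrier k₂ = √(2m(E − U))/ℏ = 4.303, k₂L = 7.617.
Matching at both interfaces gives T⁻¹ = 1 + U² sin²(k₂L) / [4E(E − U)] = 1.061, hence T = 0.943.

T = 0.943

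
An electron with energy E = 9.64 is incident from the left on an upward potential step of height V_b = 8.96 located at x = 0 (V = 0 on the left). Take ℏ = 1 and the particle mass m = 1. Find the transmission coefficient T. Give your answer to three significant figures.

T = 0.663

On each side the TISE gives plane waves with k = √(2m(E − V))/ℏ: k₁ = √(2·1·9.64) = 4.391, k₂ = √(2·1·0.68) = 1.166.
Continuity of ψ and ψ′ at the step yields the reflection amplitude r = (k₁ − k₂)/(k₁ + k₂) = 0.5803; thus R = |r|² = 0.3367, T = 0.6633.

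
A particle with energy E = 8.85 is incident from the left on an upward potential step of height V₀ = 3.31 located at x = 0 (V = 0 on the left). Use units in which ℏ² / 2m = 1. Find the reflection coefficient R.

The wavenumbers are k₁ = √(2mE)/ℏ = 2.975 on the left and k₂ = √(2m(E − V₀))/ℏ = 2.354 on the right.
Matching ψ and ψ′ at x = 0 gives r = (k₁ − k₂)/(k₁ + k₂), so R = r² = 0.01359 and T = 1 − R = 0.9864.

R = 0.0136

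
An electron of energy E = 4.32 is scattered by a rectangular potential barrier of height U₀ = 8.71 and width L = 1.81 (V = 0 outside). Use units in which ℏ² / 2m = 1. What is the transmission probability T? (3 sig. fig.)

T = 0.00203

Since E < U₀ the interior solution is evanescent with decay constant κ = √(2m(U₀ − E))/ℏ = 2.095.
κL = 3.792, sinh(κL) = 22.17.
Matching ψ, ψ′ at both faces gives T = [1 + U₀² sinh²(κL) / (4E(U₀ − E))]⁻¹ = 1/492.5 = 0.00203.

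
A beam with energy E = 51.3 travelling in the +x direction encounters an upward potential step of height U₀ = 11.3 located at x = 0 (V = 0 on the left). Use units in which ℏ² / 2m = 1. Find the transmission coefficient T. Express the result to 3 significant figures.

The wavenumbers are k₁ = √(2mE)/ℏ = 7.162 on the left and k₂ = √(2m(E − U₀))/ℏ = 6.325 on the right.
Matching ψ and ψ′ at x = 0 gives r = (k₁ − k₂)/(k₁ + k₂), so R = r² = 0.003859 and T = 1 − R = 0.9961.

T = 0.996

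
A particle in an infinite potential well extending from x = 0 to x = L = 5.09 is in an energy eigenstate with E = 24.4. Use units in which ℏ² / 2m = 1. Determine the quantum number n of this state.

From E_n = n²π²ℏ²/(2mL²) invert to n = √(2mL²E)/(πℏ).
n = (5.09/π) × √(2 × 0.5 × 24.4) = 8.003 → n = 8.

n = 8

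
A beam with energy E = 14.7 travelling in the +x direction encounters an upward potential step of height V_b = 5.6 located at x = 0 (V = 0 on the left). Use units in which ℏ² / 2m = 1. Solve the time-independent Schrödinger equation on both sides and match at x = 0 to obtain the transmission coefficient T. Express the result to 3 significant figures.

T = 0.986

The wavenumbers are k₁ = √(2mE)/ℏ = 3.834 on the left and k₂ = √(2m(E − V_b))/ℏ = 3.017 on the right.
Matching ψ and ψ′ at x = 0 gives r = (k₁ − k₂)/(k₁ + k₂), so R = r² = 0.01424 and T = 1 − R = 0.9858.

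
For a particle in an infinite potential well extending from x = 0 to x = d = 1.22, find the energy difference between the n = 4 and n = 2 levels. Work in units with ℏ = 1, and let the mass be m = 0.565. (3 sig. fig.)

ΔE = 70.4

E_n = n²π²ℏ²/(2md²), so ΔE = (4² − 2²) π²ℏ²/(2md²).
ΔE = 12 × π² / (2 × 0.565 × 1.22²) = 70.42.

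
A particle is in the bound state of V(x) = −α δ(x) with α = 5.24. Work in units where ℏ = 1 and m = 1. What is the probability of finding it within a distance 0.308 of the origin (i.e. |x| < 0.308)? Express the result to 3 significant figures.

P = 0.960

The normalised bound state is ψ = √κ e^{−κ|x|} with κ = mα/ℏ² = 5.240.
P(|x| < d) = ∫_{−d}^{d} κ e^{−2κ|x|} dx = 1 − e^{−2κd} = 1 − e^{−3.228} = 0.9604.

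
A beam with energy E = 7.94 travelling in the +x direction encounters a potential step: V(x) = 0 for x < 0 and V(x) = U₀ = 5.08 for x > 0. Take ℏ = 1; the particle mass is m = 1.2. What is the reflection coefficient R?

The wavenumbers are k₁ = √(2mE)/ℏ = 4.365 on the left and k₂ = √(2m(E − U₀))/ℏ = 2.620 on the right.
Matching ψ and ψ′ at x = 0 gives r = (k₁ − k₂)/(k₁ + k₂), so R = r² = 0.06243 and T = 1 − R = 0.9376.

R = 0.0624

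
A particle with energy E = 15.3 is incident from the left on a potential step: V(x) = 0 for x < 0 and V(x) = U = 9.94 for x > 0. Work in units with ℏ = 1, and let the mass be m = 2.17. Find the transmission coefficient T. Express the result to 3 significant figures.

On each side the TISE gives plane waves with k = √(2m(E − V))/ℏ: k₁ = √(2·2.17·15.3) = 8.149, k₂ = √(2·2.17·5.36) = 4.823.
Continuity of ψ and ψ′ at the step yields the reflection amplitude r = (k₁ − k₂)/(k₁ + k₂) = 0.2564; thus R = |r|² = 0.06573, T = 0.9343.

T = 0.934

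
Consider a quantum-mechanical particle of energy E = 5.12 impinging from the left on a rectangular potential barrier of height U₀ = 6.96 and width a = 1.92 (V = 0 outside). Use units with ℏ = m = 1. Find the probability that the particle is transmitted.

E < U₀: inside the barrier ψ ∝ e^{±κx} with κ = √(2m(U₀ − E))/ℏ = 1.918.
κa = 3.683, sinh(κa) = 19.87.
Matching ψ, ψ′ at both faces gives T = [1 + U₀² sinh²(κa) / (4E(U₀ − E))]⁻¹ = 1/508.7 = 0.00197.

T = 0.00197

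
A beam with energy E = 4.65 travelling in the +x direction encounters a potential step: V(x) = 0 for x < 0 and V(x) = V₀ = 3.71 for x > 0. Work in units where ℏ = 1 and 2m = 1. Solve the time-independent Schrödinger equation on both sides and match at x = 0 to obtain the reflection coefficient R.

R = 0.144

On each side the TISE gives plane waves with k = √(2m(E − V))/ℏ: k₁ = √(2·½·4.65) = 2.156, k₂ = √(2·½·0.94) = 0.9695.
Continuity of ψ and ψ′ at the step yields the reflection amplitude r = (k₁ − k₂)/(k₁ + k₂) = 0.3797; thus R = |r|² = 0.1442, T = 0.8558.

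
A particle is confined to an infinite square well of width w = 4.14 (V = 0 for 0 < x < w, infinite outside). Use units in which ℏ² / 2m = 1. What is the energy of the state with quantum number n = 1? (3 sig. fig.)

E = 0.576

The infinite-well eigenfunctions ψ_n = √(2/w) sin(nπx/w) vanish at both walls, giving E_n = n²π²ℏ²/(2mw²).
E_1 = 1² × π² / (2 × 0.5 × 4.14²) = 0.5758.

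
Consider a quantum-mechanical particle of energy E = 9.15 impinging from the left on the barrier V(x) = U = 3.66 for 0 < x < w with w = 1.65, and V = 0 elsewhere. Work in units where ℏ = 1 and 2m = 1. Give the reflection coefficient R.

R = 0.0284

E > U: inside the barrier k₂ = √(2m(E − U))/ℏ = 2.343, k₂w = 3.866.
Matching at both interfaces gives T⁻¹ = 1 + U² sin²(k₂w) / [4E(E − U)] = 1.029, hence T = 0.972.
R = 1 − T = 0.0284.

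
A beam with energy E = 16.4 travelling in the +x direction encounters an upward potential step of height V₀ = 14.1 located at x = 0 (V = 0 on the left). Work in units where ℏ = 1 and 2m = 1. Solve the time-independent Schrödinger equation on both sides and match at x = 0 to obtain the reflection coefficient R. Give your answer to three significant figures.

R = 0.207

The wavenumbers are k₁ = √(2mE)/ℏ = 4.050 on the left and k₂ = √(2m(E − V₀))/ℏ = 1.517 on the right.
Matching ψ and ψ′ at x = 0 gives r = (k₁ − k₂)/(k₁ + k₂), so R = r² = 0.2071 and T = 1 − R = 0.7929.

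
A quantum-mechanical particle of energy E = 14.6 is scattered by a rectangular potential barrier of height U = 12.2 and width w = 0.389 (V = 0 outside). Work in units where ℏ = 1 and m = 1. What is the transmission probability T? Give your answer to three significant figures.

E > U: inside the barrier k₂ = √(2m(E − U))/ℏ = 2.191, k₂w = 0.8523.
Matching at both interfaces gives T⁻¹ = 1 + U² sin²(k₂w) / [4E(E − U)] = 1.602, hence T = 0.624.

T = 0.624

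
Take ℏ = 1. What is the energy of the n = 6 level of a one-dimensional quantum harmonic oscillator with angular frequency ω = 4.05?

E = 26.3

Using E_n = (n + ½)ℏω: E_6 = 6.5 × 4.05 = 26.33.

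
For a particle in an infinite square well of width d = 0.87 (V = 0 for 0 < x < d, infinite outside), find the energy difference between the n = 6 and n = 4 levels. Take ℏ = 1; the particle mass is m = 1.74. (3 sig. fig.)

E_n = n²π²ℏ²/(2md²), so ΔE = (6² − 4²) π²ℏ²/(2md²).
ΔE = 20 × π² / (2 × 1.74 × 0.87²) = 74.94.

ΔE = 74.9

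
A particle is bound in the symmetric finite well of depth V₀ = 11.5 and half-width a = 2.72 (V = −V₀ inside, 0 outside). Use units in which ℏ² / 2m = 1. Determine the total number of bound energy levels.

The dimensionless depth is z₀ = a√(2mV₀)/ℏ = 2.72 × √(11.50) = 9.224.
The even/odd transcendental equations gain one root per π/2 in z₀, giving N = 1 + ⌊2z₀/π⌋ = 1 + ⌊5.872⌋ = 6.

N = 6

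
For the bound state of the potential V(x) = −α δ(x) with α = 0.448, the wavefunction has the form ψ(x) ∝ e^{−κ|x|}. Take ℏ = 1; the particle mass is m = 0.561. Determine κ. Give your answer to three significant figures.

κ = 0.251

Integrating the TISE across x = 0 gives the cusp condition ψ'(0⁺) − ψ'(0⁻) = −(2mα/ℏ²)ψ(0).
With ψ ∝ e^{−κ|x|} this yields −2κ = −2mα/ℏ², so κ = mα/ℏ² = 0.2513.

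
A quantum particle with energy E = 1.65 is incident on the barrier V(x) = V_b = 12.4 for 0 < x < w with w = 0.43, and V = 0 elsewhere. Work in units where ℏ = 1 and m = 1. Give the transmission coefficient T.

T = 0.0343

E < V_b: inside the barrier ψ ∝ e^{±κx} with κ = √(2m(V_b − E))/ℏ = 4.637.
κw = 1.994, sinh(κw) = 3.604.
Matching ψ, ψ′ at both faces gives T = [1 + V_b² sinh²(κw) / (4E(V_b − E))]⁻¹ = 1/29.14 = 0.0343.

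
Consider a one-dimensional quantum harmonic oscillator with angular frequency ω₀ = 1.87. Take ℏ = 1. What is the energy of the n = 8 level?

Using E_n = (n + ½)ℏω₀: E_8 = 8.5 × 1.87 = 15.90.

E = 15.9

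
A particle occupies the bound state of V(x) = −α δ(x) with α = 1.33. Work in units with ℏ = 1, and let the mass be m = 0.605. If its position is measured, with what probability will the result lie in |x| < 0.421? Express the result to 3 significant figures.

The normalised bound state is ψ = √κ e^{−κ|x|} with κ = mα/ℏ² = 0.8047.
P(|x| < d) = ∫_{−d}^{d} κ e^{−2κ|x|} dx = 1 − e^{−2κd} = 1 − e^{−0.6775} = 0.4921.

P = 0.492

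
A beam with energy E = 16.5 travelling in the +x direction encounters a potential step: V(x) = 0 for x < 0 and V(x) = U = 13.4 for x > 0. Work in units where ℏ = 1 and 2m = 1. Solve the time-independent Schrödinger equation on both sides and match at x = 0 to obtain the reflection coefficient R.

The wavenumbers are k₁ = √(2mE)/ℏ = 4.062 on the left and k₂ = √(2m(E − U))/ℏ = 1.761 on the right.
Continuity of ψ and ψ′ at the step yields the reflection amplitude r = (k₁ − k₂)/(k₁ + k₂) = 0.3952; thus R = |r|² = 0.1562, T = 0.8438.

R = 0.156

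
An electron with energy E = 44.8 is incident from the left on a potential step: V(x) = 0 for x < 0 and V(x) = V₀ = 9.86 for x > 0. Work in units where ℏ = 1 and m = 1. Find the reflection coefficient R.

The wavenumbers are k₁ = √(2mE)/ℏ = 9.466 on the left and k₂ = √(2m(E − V₀))/ℏ = 8.359 on the right.
Matching ψ and ψ′ at x = 0 gives r = (k₁ − k₂)/(k₁ + k₂), so R = r² = 0.003852 and T = 1 − R = 0.9961.

R = 0.00385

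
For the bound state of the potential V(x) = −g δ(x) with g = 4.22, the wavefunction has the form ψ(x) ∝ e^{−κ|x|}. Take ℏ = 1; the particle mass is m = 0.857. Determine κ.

Integrate −(ℏ²/2m)ψ'' − gδ(x)ψ = Eψ from −ε to +ε: the ψ'' term gives ψ'(0⁺) − ψ'(0⁻) and the δ term gives −(2mg/ℏ²)ψ(0).
With ψ ∝ e^{−κ|x|} this yields −2κ = −2mg/ℏ², so κ = mg/ℏ² = 3.617.

κ = 3.62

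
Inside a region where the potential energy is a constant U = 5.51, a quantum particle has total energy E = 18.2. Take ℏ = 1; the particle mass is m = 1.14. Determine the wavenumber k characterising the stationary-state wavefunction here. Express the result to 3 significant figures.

With E > U the solution is oscillatory, ψ ∝ e^{±ikx} with k = √(2m(E − U))/ℏ.
k = √(2 × 1.14 × 12.69) = 5.379.

k = 5.38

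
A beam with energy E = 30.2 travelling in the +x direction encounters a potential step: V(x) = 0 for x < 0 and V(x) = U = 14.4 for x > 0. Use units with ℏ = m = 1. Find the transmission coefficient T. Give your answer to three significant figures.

T = 0.974

The wavenumbers are k₁ = √(2mE)/ℏ = 7.772 on the left and k₂ = √(2m(E − U))/ℏ = 5.621 on the right.
Matching ψ and ψ′ at x = 0 gives r = (k₁ − k₂)/(k₁ + k₂), so R = r² = 0.02578 and T = 1 − R = 0.9742.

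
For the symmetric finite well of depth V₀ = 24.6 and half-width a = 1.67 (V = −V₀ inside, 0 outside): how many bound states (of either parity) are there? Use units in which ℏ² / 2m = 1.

The dimensionless depth is z₀ = a√(2mV₀)/ℏ = 1.67 × √(24.60) = 8.283.
The even/odd transcendental equations gain one root per π/2 in z₀, giving N = 1 + ⌊2z₀/π⌋ = 1 + ⌊5.273⌋ = 6.

N = 6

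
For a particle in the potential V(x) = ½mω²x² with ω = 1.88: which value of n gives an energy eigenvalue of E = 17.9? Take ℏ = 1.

n = 9

Invert E_n = (n + ½)ℏω: n = E/ℏω − ½ = 9.021, so n = 9.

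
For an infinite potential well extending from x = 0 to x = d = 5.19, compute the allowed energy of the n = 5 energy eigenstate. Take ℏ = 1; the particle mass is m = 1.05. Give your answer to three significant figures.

The infinite-well eigenfunctions ψ_n = √(2/d) sin(nπx/d) vanish at both walls, giving E_n = n²π²ℏ²/(2md²).
E_5 = 5² × π² / (2 × 1.05 × 5.19²) = 4.362.

E = 4.36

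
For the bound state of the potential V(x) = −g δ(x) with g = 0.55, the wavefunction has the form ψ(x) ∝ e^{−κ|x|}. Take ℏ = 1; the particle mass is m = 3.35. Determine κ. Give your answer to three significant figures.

κ = 1.84

Integrate −(ℏ²/2m)ψ'' − gδ(x)ψ = Eψ from −ε to +ε: the ψ'' term gives ψ'(0⁺) − ψ'(0⁻) and the δ term gives −(2mg/ℏ²)ψ(0).
With ψ ∝ e^{−κ|x|} this yields −2κ = −2mg/ℏ², so κ = mg/ℏ² = 1.843.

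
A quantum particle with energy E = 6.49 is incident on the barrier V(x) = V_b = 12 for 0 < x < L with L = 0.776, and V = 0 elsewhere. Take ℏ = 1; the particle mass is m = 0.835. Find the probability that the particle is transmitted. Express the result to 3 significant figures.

T = 0.0352

E < V_b: inside the barrier ψ ∝ e^{±κx} with κ = √(2m(V_b − E))/ℏ = 3.033.
κL = 2.354, sinh(κL) = 5.216.
Matching ψ, ψ′ at both faces gives T = [1 + V_b² sinh²(κL) / (4E(V_b − E))]⁻¹ = 1/28.39 = 0.0352.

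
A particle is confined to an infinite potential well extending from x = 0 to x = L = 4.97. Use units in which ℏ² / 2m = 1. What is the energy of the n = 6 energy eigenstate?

E = 14.4

The infinite-well eigenfunctions ψ_n = √(2/L) sin(nπx/L) vanish at both walls, giving E_n = n²π²ℏ²/(2mL²).
E_6 = 6² × π² / (2 × 0.5 × 4.97²) = 14.38.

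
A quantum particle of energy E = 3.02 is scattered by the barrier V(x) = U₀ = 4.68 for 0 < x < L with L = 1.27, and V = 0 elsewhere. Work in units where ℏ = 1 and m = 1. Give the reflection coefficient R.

R = 0.965

E < U₀: inside the barrier ψ ∝ e^{±κx} with κ = √(2m(U₀ − E))/ℏ = 1.822.
κL = 2.314, sinh(κL) = 5.008.
Matching ψ, ψ′ at both faces gives T = [1 + U₀² sinh²(κL) / (4E(U₀ − E))]⁻¹ = 1/28.40 = 0.0352.
R = 1 − T = 0.965.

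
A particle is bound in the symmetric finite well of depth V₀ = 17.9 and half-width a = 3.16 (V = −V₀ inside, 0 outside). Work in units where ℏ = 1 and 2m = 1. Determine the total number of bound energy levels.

Define the well-strength parameter z₀ = (a/ℏ)√(2mV₀) = 3.16 × √(2·0.5·17.9) = 13.37.
A new bound state (alternating even/odd) appears each time z₀ passes a multiple of π/2, so N = ⌊2z₀/π⌋ + 1 = ⌊8.511⌋ + 1 = 9.

N = 9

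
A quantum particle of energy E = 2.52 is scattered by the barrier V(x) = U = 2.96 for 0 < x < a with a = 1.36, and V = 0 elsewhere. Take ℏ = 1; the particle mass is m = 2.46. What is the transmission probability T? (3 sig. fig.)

Since E < U the interior solution is evanescent with decay constant κ = √(2m(U − E))/ℏ = 1.471.
κa = 2.001, sinh(κa) = 3.631.
Matching ψ, ψ′ at both faces gives T = [1 + U² sinh²(κa) / (4E(U − E))]⁻¹ = 1/27.04 = 0.0370.

T = 0.0370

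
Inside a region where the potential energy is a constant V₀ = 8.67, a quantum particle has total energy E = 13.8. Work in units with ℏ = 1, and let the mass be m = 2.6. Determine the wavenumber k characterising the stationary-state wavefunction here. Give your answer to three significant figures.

k = 5.16

With E > V₀ the solution is oscillatory, ψ ∝ e^{±ikx} with k = √(2m(E − V₀))/ℏ.
k = √(2 × 2.6 × 5.13) = 5.165.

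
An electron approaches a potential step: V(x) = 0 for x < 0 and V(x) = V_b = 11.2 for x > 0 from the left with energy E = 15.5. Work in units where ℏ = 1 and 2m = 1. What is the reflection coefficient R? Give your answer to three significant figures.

R = 0.0961

The wavenumbers are k₁ = √(2mE)/ℏ = 3.937 on the left and k₂ = √(2m(E − V_b))/ℏ = 2.074 on the right.
Continuity of ψ and ψ′ at the step yields the reflection amplitude r = (k₁ − k₂)/(k₁ + k₂) = 0.3100; thus R = |r|² = 0.09611, T = 0.9039.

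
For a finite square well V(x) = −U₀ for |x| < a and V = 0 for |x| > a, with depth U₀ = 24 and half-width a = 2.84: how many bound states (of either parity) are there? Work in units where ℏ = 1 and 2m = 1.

The dimensionless depth is z₀ = a√(2mU₀)/ℏ = 2.84 × √(24.00) = 13.91.
A new bound state (alternating even/odd) appears each time z₀ passes a multiple of π/2, so N = ⌊2z₀/π⌋ + 1 = ⌊8.857⌋ + 1 = 9.

N = 9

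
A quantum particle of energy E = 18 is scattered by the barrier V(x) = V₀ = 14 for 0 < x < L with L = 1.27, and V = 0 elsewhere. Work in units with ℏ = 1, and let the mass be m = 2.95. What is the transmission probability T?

T = 0.991

E > V₀: inside the barrier k₂ = √(2m(E − V₀))/ℏ = 4.858, k₂L = 6.170.
T = [1 + V₀² sin²(k₂L) / (4E(E − V₀))]⁻¹ = 1/1.009 = 0.991.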